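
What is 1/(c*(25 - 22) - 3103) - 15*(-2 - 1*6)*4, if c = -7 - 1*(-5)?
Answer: 1492319/3109 ≈ 480.00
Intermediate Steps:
c = -2 (c = -7 + 5 = -2)
1/(c*(25 - 22) - 3103) - 15*(-2 - 1*6)*4 = 1/(-2*(25 - 22) - 3103) - 15*(-2 - 1*6)*4 = 1/(-2*3 - 3103) - 15*(-2 - 6)*4 = 1/(-6 - 3103) - 15*(-8*4) = 1/(-3109) - 15*(-32) = -1/3109 - 1*(-480) = -1/3109 + 480 = 1492319/3109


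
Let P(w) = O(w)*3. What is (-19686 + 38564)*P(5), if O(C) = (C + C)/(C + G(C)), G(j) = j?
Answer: 56634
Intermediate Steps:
O(C) = 1 (O(C) = (C + C)/(C + C) = (2*C)/((2*C)) = (2*C)*(1/(2*C)) = 1)
P(w) = 3 (P(w) = 1*3 = 3)
(-19686 + 38564)*P(5) = (-19686 + 38564)*3 = 18878*3 = 56634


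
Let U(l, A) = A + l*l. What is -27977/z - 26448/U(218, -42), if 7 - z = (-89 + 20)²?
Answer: 601335061/112864714 ≈ 5.3279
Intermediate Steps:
U(l, A) = A + l²
z = -4754 (z = 7 - (-89 + 20)² = 7 - 1*(-69)² = 7 - 1*4761 = 7 - 4761 = -4754)
-27977/z - 26448/U(218, -42) = -27977/(-4754) - 26448/(-42 + 218²) = -27977*(-1/4754) - 26448/(-42 + 47524) = 27977/4754 - 26448/47482 = 27977/4754 - 26448*1/47482 = 27977/4754 - 13224/23741 = 601335061/112864714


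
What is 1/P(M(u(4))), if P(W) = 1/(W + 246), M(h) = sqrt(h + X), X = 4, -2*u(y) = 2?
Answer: 246 + sqrt(3) ≈ 247.73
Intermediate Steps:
u(y) = -1 (u(y) = -1/2*2 = -1)
M(h) = sqrt(4 + h) (M(h) = sqrt(h + 4) = sqrt(4 + h))
P(W) = 1/(246 + W)
1/P(M(u(4))) = 1/(1/(246 + sqrt(4 - 1))) = 1/(1/(246 + sqrt(3))) = 246 + sqrt(3)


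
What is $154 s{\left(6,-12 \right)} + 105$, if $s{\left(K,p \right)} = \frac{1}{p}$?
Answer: $\frac{553}{6} \approx 92.167$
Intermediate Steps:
$154 s{\left(6,-12 \right)} + 105 = \frac{154}{-12} + 105 = 154 \left(- \frac{1}{12}\right) + 105 = - \frac{77}{6} + 105 = \frac{553}{6}$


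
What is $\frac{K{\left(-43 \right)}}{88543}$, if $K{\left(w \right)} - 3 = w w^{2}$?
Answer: $- \frac{79504}{88543} \approx -0.89791$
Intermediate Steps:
$K{\left(w \right)} = 3 + w^{3}$ ($K{\left(w \right)} = 3 + w w^{2} = 3 + w^{3}$)
$\frac{K{\left(-43 \right)}}{88543} = \frac{3 + \left(-43\right)^{3}}{88543} = \left(3 - 79507\right) \frac{1}{88543} = \left(-79504\right) \frac{1}{88543} = - \frac{79504}{88543}$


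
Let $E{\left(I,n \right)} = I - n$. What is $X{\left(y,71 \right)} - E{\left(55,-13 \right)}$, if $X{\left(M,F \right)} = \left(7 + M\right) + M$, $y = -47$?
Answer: $-155$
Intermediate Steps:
$X{\left(M,F \right)} = 7 + 2 M$
$X{\left(y,71 \right)} - E{\left(55,-13 \right)} = \left(7 + 2 \left(-47\right)\right) - \left(55 - -13\right) = \left(7 - 94\right) - \left(55 + 13\right) = -87 - 68 = -155$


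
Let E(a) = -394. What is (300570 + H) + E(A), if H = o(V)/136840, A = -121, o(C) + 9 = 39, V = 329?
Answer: 4107608387/13684 ≈ 3.0018e+5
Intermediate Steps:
o(C) = 30 (o(C) = -9 + 39 = 30)
H = 3/13684 (H = 30/136840 = 30*(1/136840) = 3/13684 ≈ 0.00021923)
(300570 + H) + E(A) = (300570 + 3/13684) - 394 = 4112999883/13684 - 394 = 4107608387/13684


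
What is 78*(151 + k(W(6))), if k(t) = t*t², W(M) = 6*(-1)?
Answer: -5070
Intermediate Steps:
W(M) = -6
k(t) = t³
78*(151 + k(W(6))) = 78*(151 + (-6)³) = 78*(151 - 216) = 78*(-65) = -5070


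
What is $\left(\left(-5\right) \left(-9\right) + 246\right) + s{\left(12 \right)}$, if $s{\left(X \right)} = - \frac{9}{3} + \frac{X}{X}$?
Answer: $289$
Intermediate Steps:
$s{\left(X \right)} = -2$ ($s{\left(X \right)} = \left(-9\right) \frac{1}{3} + 1 = -3 + 1 = -2$)
$\left(\left(-5\right) \left(-9\right) + 246\right) + s{\left(12 \right)} = \left(\left(-5\right) \left(-9\right) + 246\right) - 2 = \left(45 + 246\right) - 2 = 291 - 2 = 289$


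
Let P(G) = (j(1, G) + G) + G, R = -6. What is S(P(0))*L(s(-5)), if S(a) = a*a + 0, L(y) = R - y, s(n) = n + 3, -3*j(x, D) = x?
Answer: -4/9 ≈ -0.44444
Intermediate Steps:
j(x, D) = -x/3
s(n) = 3 + n
P(G) = -⅓ + 2*G (P(G) = (-⅓*1 + G) + G = (-⅓ + G) + G = -⅓ + 2*G)
L(y) = -6 - y
S(a) = a² (S(a) = a² + 0 = a²)
S(P(0))*L(s(-5)) = (-⅓ + 2*0)²*(-6 - (3 - 5)) = (-⅓ + 0)²*(-6 - 1*(-2)) = (-⅓)²*(-6 + 2) = (⅑)*(-4) = -4/9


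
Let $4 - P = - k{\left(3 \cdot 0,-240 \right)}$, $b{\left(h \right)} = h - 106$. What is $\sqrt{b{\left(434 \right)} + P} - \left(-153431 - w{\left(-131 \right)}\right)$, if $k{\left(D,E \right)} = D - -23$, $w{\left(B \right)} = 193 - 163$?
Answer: $153461 + \sqrt{355} \approx 1.5348 \cdot 10^{5}$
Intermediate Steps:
$w{\left(B \right)} = 30$
$k{\left(D,E \right)} = 23 + D$ ($k{\left(D,E \right)} = D + 23 = 23 + D$)
$b{\left(h \right)} = -106 + h$
$P = 27$ ($P = 4 - - (23 + 3 \cdot 0) = 4 - - (23 + 0) = 4 - \left(-1\right) 23 = 4 - -23 = 4 + 23 = 27$)
$\sqrt{b{\left(434 \right)} + P} - \left(-153431 - w{\left(-131 \right)}\right) = \sqrt{\left(-106 + 434\right) + 27} - \left(-153431 - 30\right) = \sqrt{328 + 27} - \left(-153431 - 30\right) = \sqrt{355} - -153461 = \sqrt{355} + 153461 = 153461 + \sqrt{355}$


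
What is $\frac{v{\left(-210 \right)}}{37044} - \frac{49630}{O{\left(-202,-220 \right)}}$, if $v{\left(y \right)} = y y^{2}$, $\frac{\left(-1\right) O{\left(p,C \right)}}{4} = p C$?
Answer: $- \frac{4439037}{17776} \approx -249.72$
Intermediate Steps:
$O{\left(p,C \right)} = - 4 C p$ ($O{\left(p,C \right)} = - 4 p C = - 4 C p$)
$v{\left(y \right)} = y^{3}$
$\frac{v{\left(-210 \right)}}{37044} - \frac{49630}{O{\left(-202,-220 \right)}} = \frac{\left(-210\right)^{3}}{37044} - \frac{49630}{\left(-4\right) \left(-220\right) \left(-202\right)} = \left(-9261000\right) \frac{1}{37044} - \frac{49630}{-177760} = -250 - - \frac{4963}{17776} = -250 + \frac{4963}{17776} = - \frac{4439037}{17776}$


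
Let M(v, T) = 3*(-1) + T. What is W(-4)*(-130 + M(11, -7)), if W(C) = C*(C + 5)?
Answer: 560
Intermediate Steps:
M(v, T) = -3 + T
W(C) = C*(5 + C)
W(-4)*(-130 + M(11, -7)) = (-4*(5 - 4))*(-130 + (-3 - 7)) = (-4*1)*(-130 - 10) = -4*(-140) = 560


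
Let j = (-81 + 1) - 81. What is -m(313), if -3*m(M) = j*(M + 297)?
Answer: -98210/3 ≈ -32737.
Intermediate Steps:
j = -161 (j = -80 - 81 = -161)
m(M) = 15939 + 161*M/3 (m(M) = -(-161)*(M + 297)/3 = -(-161)*(297 + M)/3 = -(-47817 - 161*M)/3 = 15939 + 161*M/3)
-m(313) = -(15939 + (161/3)*313) = -(15939 + 50393/3) = -1*98210/3 = -98210/3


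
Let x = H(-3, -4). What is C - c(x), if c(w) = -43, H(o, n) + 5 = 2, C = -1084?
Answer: -1041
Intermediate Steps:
H(o, n) = -3 (H(o, n) = -5 + 2 = -3)
x = -3
C - c(x) = -1084 - 1*(-43) = -1084 + 43 = -1041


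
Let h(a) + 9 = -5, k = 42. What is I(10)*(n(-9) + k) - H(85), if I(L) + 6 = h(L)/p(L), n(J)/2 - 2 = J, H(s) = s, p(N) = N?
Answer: -1461/5 ≈ -292.20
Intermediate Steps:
h(a) = -14 (h(a) = -9 - 5 = -14)
n(J) = 4 + 2*J
I(L) = -6 - 14/L
I(10)*(n(-9) + k) - H(85) = (-6 - 14/10)*((4 + 2*(-9)) + 42) - 1*85 = (-6 - 14*1/10)*((4 - 18) + 42) - 85 = (-6 - 7/5)*(-14 + 42) - 85 = -37/5*28 - 85 = -1036/5 - 85 = -1461/5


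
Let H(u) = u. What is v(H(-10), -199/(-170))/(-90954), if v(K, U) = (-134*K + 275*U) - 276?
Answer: -15707/1030812 ≈ -0.015237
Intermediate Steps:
v(K, U) = -276 - 134*K + 275*U
v(H(-10), -199/(-170))/(-90954) = (-276 - 134*(-10) + 275*(-199/(-170)))/(-90954) = (-276 + 1340 + 275*(-199*(-1/170)))*(-1/90954) = (-276 + 1340 + 275*(199/170))*(-1/90954) = (-276 + 1340 + 10945/34)*(-1/90954) = (47121/34)*(-1/90954) = -15707/1030812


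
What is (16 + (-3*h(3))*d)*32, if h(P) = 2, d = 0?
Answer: 512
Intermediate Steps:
(16 + (-3*h(3))*d)*32 = (16 - 3*2*0)*32 = (16 - 6*0)*32 = (16 + 0)*32 = 16*32 = 512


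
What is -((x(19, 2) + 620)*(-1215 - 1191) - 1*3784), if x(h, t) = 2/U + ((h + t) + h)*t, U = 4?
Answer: 1689187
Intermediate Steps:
x(h, t) = ½ + t*(t + 2*h) (x(h, t) = 2/4 + ((h + t) + h)*t = 2*(¼) + (t + 2*h)*t = ½ + t*(t + 2*h))
-((x(19, 2) + 620)*(-1215 - 1191) - 1*3784) = -(((½ + 2*(2 + 2*19)) + 620)*(-1215 - 1191) - 1*3784) = -(((½ + 2*(2 + 38)) + 620)*(-2406) - 3784) = -(((½ + 2*40) + 620)*(-2406) - 3784) = -(((½ + 80) + 620)*(-2406) - 3784) = -((161/2 + 620)*(-2406) - 3784) = -((1401/2)*(-2406) - 3784) = -(-1685403 - 3784) = -1*(-1689187) = 1689187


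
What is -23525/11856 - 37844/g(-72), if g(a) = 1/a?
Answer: 32304825883/11856 ≈ 2.7248e+6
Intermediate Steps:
-23525/11856 - 37844/g(-72) = -23525/11856 - 37844/(1/(-72)) = -23525*1/11856 - 37844/(-1/72) = -23525/11856 - 37844*(-72) = -23525/11856 + 2724768 = 32304825883/11856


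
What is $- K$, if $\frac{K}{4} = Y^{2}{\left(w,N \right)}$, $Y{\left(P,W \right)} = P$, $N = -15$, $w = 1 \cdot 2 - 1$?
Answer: $-4$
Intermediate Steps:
$w = 1$ ($w = 2 - 1 = 1$)
$K = 4$ ($K = 4 \cdot 1^{2} = 4 \cdot 1 = 4$)
$- K = \left(-1\right) 4 = -4$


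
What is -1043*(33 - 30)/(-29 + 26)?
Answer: 1043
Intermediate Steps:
-1043*(33 - 30)/(-29 + 26) = -3129/(-3) = -3129*(-1)/3 = -1043*(-1) = 1043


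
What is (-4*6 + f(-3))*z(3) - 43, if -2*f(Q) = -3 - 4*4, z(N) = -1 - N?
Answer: 15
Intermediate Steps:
f(Q) = 19/2 (f(Q) = -(-3 - 4*4)/2 = -(-3 - 16)/2 = -1/2*(-19) = 19/2)
(-4*6 + f(-3))*z(3) - 43 = (-4*6 + 19/2)*(-1 - 1*3) - 43 = (-24 + 19/2)*(-1 - 3) - 43 = -29/2*(-4) - 43 = 58 - 43 = 15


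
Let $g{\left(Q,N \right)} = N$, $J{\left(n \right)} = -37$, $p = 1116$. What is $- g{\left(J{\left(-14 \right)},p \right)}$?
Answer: $-1116$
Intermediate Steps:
$- g{\left(J{\left(-14 \right)},p \right)} = \left(-1\right) 1116 = -1116$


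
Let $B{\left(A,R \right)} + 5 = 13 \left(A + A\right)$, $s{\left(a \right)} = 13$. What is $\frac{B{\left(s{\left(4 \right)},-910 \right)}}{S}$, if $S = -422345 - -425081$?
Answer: $\frac{37}{304} \approx 0.12171$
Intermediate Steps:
$B{\left(A,R \right)} = -5 + 26 A$ ($B{\left(A,R \right)} = -5 + 13 \left(A + A\right) = -5 + 13 \cdot 2 A = -5 + 26 A$)
$S = 2736$ ($S = -422345 + 425081 = 2736$)
$\frac{B{\left(s{\left(4 \right)},-910 \right)}}{S} = \frac{-5 + 26 \cdot 13}{2736} = \left(-5 + 338\right) \frac{1}{2736} = 333 \cdot \frac{1}{2736} = \frac{37}{304}$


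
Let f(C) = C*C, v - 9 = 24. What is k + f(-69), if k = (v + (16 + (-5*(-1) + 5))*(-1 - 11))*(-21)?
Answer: 10620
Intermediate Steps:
v = 33 (v = 9 + 24 = 33)
f(C) = C²
k = 5859 (k = (33 + (16 + (-5*(-1) + 5))*(-1 - 11))*(-21) = (33 + (16 + (5 + 5))*(-12))*(-21) = (33 + (16 + 10)*(-12))*(-21) = (33 + 26*(-12))*(-21) = (33 - 312)*(-21) = -279*(-21) = 5859)
k + f(-69) = 5859 + (-69)² = 5859 + 4761 = 10620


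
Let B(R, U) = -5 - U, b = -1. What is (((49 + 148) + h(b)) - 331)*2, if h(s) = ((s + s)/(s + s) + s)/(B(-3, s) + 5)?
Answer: -268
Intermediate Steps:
h(s) = -(1 + s)/s (h(s) = ((s + s)/(s + s) + s)/((-5 - s) + 5) = ((2*s)/((2*s)) + s)/((-s)) = ((2*s)*(1/(2*s)) + s)*(-1/s) = (1 + s)*(-1/s) = -(1 + s)/s)
(((49 + 148) + h(b)) - 331)*2 = (((49 + 148) + (-1 - 1*(-1))/(-1)) - 331)*2 = ((197 - (-1 + 1)) - 331)*2 = ((197 - 1*0) - 331)*2 = ((197 + 0) - 331)*2 = (197 - 331)*2 = -134*2 = -268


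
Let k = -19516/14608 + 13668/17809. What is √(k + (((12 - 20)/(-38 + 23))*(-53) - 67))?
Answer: I*√1557461459429835/4031310 ≈ 9.7896*I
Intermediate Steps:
k = -305575/537508 (k = -19516*1/14608 + 13668*(1/17809) = -4879/3652 + 13668/17809 = -305575/537508 ≈ -0.56850)
√(k + (((12 - 20)/(-38 + 23))*(-53) - 67)) = √(-305575/537508 + (((12 - 20)/(-38 + 23))*(-53) - 67)) = √(-305575/537508 + (-8/(-15)*(-53) - 67)) = √(-305575/537508 + (-8*(-1/15)*(-53) - 67)) = √(-305575/537508 + ((8/15)*(-53) - 67)) = √(-305575/537508 + (-424/15 - 67)) = √(-305575/537508 - 1429/15) = √(-772682557/8062620) = I*√1557461459429835/4031310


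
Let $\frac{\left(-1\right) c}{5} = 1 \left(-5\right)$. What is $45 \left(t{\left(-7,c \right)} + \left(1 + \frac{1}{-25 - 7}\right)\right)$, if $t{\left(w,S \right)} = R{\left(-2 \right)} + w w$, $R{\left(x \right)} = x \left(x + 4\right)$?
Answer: $\frac{66195}{32} \approx 2068.6$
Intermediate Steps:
$R{\left(x \right)} = x \left(4 + x\right)$
$c = 25$ ($c = - 5 \cdot 1 \left(-5\right) = \left(-5\right) \left(-5\right) = 25$)
$t{\left(w,S \right)} = -4 + w^{2}$ ($t{\left(w,S \right)} = - 2 \left(4 - 2\right) + w w = \left(-2\right) 2 + w^{2} = -4 + w^{2}$)
$45 \left(t{\left(-7,c \right)} + \left(1 + \frac{1}{-25 - 7}\right)\right) = 45 \left(\left(-4 + \left(-7\right)^{2}\right) + \left(1 + \frac{1}{-25 - 7}\right)\right) = 45 \left(\left(-4 + 49\right) + \left(1 + \frac{1}{-32}\right)\right) = 45 \left(45 + \left(1 - \frac{1}{32}\right)\right) = 45 \left(45 + \frac{31}{32}\right) = 45 \cdot \frac{1471}{32} = \frac{66195}{32}$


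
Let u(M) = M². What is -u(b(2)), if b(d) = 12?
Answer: -144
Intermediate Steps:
-u(b(2)) = -1*12² = -1*144 = -144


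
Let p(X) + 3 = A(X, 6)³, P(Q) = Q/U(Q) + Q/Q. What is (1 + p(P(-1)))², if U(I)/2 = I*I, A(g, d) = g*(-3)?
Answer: 1849/64 ≈ 28.891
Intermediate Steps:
A(g, d) = -3*g
U(I) = 2*I² (U(I) = 2*(I*I) = 2*I²)
P(Q) = 1 + 1/(2*Q) (P(Q) = Q/((2*Q²)) + Q/Q = Q*(1/(2*Q²)) + 1 = 1/(2*Q) + 1 = 1 + 1/(2*Q))
p(X) = -3 - 27*X³ (p(X) = -3 + (-3*X)³ = -3 - 27*X³)
(1 + p(P(-1)))² = (1 + (-3 - 27*(-(½ - 1)³)))² = (1 + (-3 - 27*(-1*(-½))³))² = (1 + (-3 - 27*(½)³))² = (1 + (-3 - 27*⅛))² = (1 + (-3 - 27/8))² = (1 - 51/8)² = (-43/8)² = 1849/64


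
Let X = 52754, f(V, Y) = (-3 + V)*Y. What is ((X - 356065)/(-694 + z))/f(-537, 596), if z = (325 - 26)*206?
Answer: 10459/675864000 ≈ 1.5475e-5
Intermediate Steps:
f(V, Y) = Y*(-3 + V)
z = 61594 (z = 299*206 = 61594)
((X - 356065)/(-694 + z))/f(-537, 596) = ((52754 - 356065)/(-694 + 61594))/((596*(-3 - 537))) = (-303311/60900)/((596*(-540))) = -303311*1/60900/(-321840) = -10459/2100*(-1/321840) = 10459/675864000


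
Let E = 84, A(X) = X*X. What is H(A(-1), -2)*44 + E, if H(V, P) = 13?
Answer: 656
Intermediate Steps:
A(X) = X²
H(A(-1), -2)*44 + E = 13*44 + 84 = 572 + 84 = 656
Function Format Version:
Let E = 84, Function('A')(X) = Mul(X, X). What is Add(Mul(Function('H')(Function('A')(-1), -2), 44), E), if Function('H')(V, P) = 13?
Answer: 656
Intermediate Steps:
Function('A')(X) = Pow(X, 2)
Add(Mul(Function('H')(Function('A')(-1), -2), 44), E) = Add(Mul(13, 44), 84) = Add(572, 84) = 656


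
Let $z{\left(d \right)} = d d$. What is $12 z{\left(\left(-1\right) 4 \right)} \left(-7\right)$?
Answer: $-1344$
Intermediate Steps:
$z{\left(d \right)} = d^{2}$
$12 z{\left(\left(-1\right) 4 \right)} \left(-7\right) = 12 \left(\left(-1\right) 4\right)^{2} \left(-7\right) = 12 \left(-4\right)^{2} \left(-7\right) = 12 \cdot 16 \left(-7\right) = 192 \left(-7\right) = -1344$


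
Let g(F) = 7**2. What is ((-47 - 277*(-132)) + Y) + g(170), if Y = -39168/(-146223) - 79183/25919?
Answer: 15396988053325/421105993 ≈ 36563.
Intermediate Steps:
Y = -1173686713/421105993 (Y = -39168*(-1/146223) - 79183*1/25919 = 4352/16247 - 79183/25919 = -1173686713/421105993 ≈ -2.7872)
g(F) = 49
((-47 - 277*(-132)) + Y) + g(170) = ((-47 - 277*(-132)) - 1173686713/421105993) + 49 = ((-47 + 36564) - 1173686713/421105993) + 49 = (36517 - 1173686713/421105993) + 49 = 15376353859668/421105993 + 49 = 15396988053325/421105993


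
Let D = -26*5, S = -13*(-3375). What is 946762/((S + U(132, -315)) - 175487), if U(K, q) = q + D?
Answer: -946762/132057 ≈ -7.1693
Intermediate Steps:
S = 43875
D = -130
U(K, q) = -130 + q (U(K, q) = q - 130 = -130 + q)
946762/((S + U(132, -315)) - 175487) = 946762/((43875 + (-130 - 315)) - 175487) = 946762/((43875 - 445) - 175487) = 946762/(43430 - 175487) = 946762/(-132057) = 946762*(-1/132057) = -946762/132057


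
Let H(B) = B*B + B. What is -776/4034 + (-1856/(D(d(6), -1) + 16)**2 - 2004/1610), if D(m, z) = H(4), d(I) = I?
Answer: -377350754/131518485 ≈ -2.8692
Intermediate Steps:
H(B) = B + B**2 (H(B) = B**2 + B = B + B**2)
D(m, z) = 20 (D(m, z) = 4*(1 + 4) = 4*5 = 20)
-776/4034 + (-1856/(D(d(6), -1) + 16)**2 - 2004/1610) = -776/4034 + (-1856/(20 + 16)**2 - 2004/1610) = -776*1/4034 + (-1856/(36**2) - 2004*1/1610) = -388/2017 + (-1856/1296 - 1002/805) = -388/2017 + (-1856*1/1296 - 1002/805) = -388/2017 + (-116/81 - 1002/805) = -388/2017 - 174542/65205 = -377350754/131518485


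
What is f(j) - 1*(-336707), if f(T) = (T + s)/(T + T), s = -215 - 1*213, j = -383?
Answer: 257918373/766 ≈ 3.3671e+5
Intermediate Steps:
s = -428 (s = -215 - 213 = -428)
f(T) = (-428 + T)/(2*T) (f(T) = (T - 428)/(T + T) = (-428 + T)/((2*T)) = (-428 + T)*(1/(2*T)) = (-428 + T)/(2*T))
f(j) - 1*(-336707) = (½)*(-428 - 383)/(-383) - 1*(-336707) = (½)*(-1/383)*(-811) + 336707 = 811/766 + 336707 = 257918373/766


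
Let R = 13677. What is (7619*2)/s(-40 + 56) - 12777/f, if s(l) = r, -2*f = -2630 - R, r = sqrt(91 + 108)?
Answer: -25554/16307 + 15238*sqrt(199)/199 ≈ 1078.6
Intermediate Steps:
r = sqrt(199) ≈ 14.107
f = 16307/2 (f = -(-2630 - 1*13677)/2 = -(-2630 - 13677)/2 = -1/2*(-16307) = 16307/2 ≈ 8153.5)
s(l) = sqrt(199)
(7619*2)/s(-40 + 56) - 12777/f = (7619*2)/(sqrt(199)) - 12777/16307/2 = 15238*(sqrt(199)/199) - 12777*2/16307 = 15238*sqrt(199)/199 - 25554/16307 = -25554/16307 + 15238*sqrt(199)/199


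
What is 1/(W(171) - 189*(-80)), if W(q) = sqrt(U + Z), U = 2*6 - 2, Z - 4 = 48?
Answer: 7560/114307169 - sqrt(62)/228614338 ≈ 6.6103e-5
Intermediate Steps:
Z = 52 (Z = 4 + 48 = 52)
U = 10 (U = 12 - 2 = 10)
W(q) = sqrt(62) (W(q) = sqrt(10 + 52) = sqrt(62))
1/(W(171) - 189*(-80)) = 1/(sqrt(62) - 189*(-80)) = 1/(sqrt(62) + 15120) = 1/(15120 + sqrt(62))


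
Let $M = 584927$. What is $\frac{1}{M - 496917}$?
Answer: $\frac{1}{88010} \approx 1.1362 \cdot 10^{-5}$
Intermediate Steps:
$\frac{1}{M - 496917} = \frac{1}{584927 - 496917} = \frac{1}{88010}$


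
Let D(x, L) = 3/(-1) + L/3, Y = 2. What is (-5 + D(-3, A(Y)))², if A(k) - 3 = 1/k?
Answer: 1681/36 ≈ 46.694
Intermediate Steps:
A(k) = 3 + 1/k
D(x, L) = -3 + L/3 (D(x, L) = 3*(-1) + L*(⅓) = -3 + L/3)
(-5 + D(-3, A(Y)))² = (-5 + (-3 + (3 + 1/2)/3))² = (-5 + (-3 + (3 + ½)/3))² = (-5 + (-3 + (⅓)*(7/2)))² = (-5 + (-3 + 7/6))² = (-5 - 11/6)² = (-41/6)² = 1681/36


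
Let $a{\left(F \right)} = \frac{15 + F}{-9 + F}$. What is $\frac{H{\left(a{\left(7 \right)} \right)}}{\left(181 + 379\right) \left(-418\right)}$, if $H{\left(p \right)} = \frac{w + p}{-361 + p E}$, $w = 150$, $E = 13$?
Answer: $\frac{139}{117976320} \approx 1.1782 \cdot 10^{-6}$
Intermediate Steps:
$a{\left(F \right)} = \frac{15 + F}{-9 + F}$
$H{\left(p \right)} = \frac{150 + p}{-361 + 13 p}$ ($H{\left(p \right)} = \frac{150 + p}{-361 + p 13} = \frac{150 + p}{-361 + 13 p}$)
$\frac{H{\left(a{\left(7 \right)} \right)}}{\left(181 + 379\right) \left(-418\right)} = \frac{\frac{1}{-361 + 13 \frac{15 + 7}{-9 + 7}} \left(150 + \frac{15 + 7}{-9 + 7}\right)}{\left(181 + 379\right) \left(-418\right)} = \frac{\frac{1}{-361 + 13 \frac{1}{-2} \cdot 22} \left(150 + \frac{1}{-2} \cdot 22\right)}{560 \left(-418\right)} = \frac{\frac{1}{-361 + 13 \left(\left(- \frac{1}{2}\right) 22\right)} \left(150 - 11\right)}{-234080} = \frac{150 - 11}{-361 + 13 \left(-11\right)} \left(- \frac{1}{234080}\right) = \frac{1}{-361 - 143} \cdot 139 \left(- \frac{1}{234080}\right) = \frac{1}{-504} \cdot 139 \left(- \frac{1}{234080}\right) = \left(- \frac{1}{504}\right) 139 \left(- \frac{1}{234080}\right) = \left(- \frac{139}{504}\right) \left(- \frac{1}{234080}\right) = \frac{139}{117976320}$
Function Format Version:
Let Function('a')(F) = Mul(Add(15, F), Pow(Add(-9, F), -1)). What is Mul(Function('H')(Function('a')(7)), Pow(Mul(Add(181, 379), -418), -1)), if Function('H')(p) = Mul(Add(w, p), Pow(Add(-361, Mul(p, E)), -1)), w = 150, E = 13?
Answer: Rational(139, 117976320) ≈ 1.1782e-6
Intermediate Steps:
Function('a')(F) = Mul(Pow(Add(-9, F), -1), Add(15, F))
Function('H')(p) = Mul(Pow(Add(-361, Mul(13, p)), -1), Add(150, p)) (Function('H')(p) = Mul(Add(150, p), Pow(Add(-361, Mul(p, 13)), -1)) = Mul(Add(150, p), Pow(Add(-361, Mul(13, p)), -1)) = Mul(Pow(Add(-361, Mul(13, p)), -1), Add(150, p)))
Mul(Function('H')(Function('a')(7)), Pow(Mul(Add(181, 379), -418), -1)) = Mul(Mul(Pow(Add(-361, Mul(13, Mul(Pow(Add(-9, 7), -1), Add(15, 7)))), -1), Add(150, Mul(Pow(Add(-9, 7), -1), Add(15, 7)))), Pow(Mul(Add(181, 379), -418), -1)) = Mul(Mul(Pow(Add(-361, Mul(13, Mul(Pow(-2, -1), 22))), -1), Add(150, Mul(Pow(-2, -1), 22))), Pow(Mul(560, -418), -1)) = Mul(Mul(Pow(Add(-361, Mul(13, Mul(Rational(-1, 2), 22))), -1), Add(150, Mul(Rational(-1, 2), 22))), Pow(-234080, -1)) = Mul(Mul(Pow(Add(-361, Mul(13, -11)), -1), Add(150, -11)), Rational(-1, 234080)) = Mul(Mul(Pow(Add(-361, -143), -1), 139), Rational(-1, 234080)) = Mul(Mul(Pow(-504, -1), 139), Rational(-1, 234080)) = Mul(Mul(Rational(-1, 504), 139), Rational(-1, 234080)) = Mul(Rational(-139, 504), Rational(-1, 234080)) = Rational(139, 117976320)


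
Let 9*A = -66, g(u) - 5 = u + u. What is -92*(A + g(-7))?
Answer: 4508/3 ≈ 1502.7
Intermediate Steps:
g(u) = 5 + 2*u (g(u) = 5 + (u + u) = 5 + 2*u)
A = -22/3 (A = (1/9)*(-66) = -22/3 ≈ -7.3333)
-92*(A + g(-7)) = -92*(-22/3 + (5 + 2*(-7))) = -92*(-22/3 + (5 - 14)) = -92*(-22/3 - 9) = -92*(-49/3) = 4508/3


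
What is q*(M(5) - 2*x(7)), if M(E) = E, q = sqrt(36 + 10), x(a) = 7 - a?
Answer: 5*sqrt(46) ≈ 33.912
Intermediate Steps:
q = sqrt(46) ≈ 6.7823
q*(M(5) - 2*x(7)) = sqrt(46)*(5 - 2*(7 - 1*7)) = sqrt(46)*(5 - 2*(7 - 7)) = sqrt(46)*(5 - 2*0) = sqrt(46)*(5 + 0) = sqrt(46)*5 = 5*sqrt(46)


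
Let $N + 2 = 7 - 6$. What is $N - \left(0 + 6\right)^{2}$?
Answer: $-37$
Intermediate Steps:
$N = -1$ ($N = -2 + \left(7 - 6\right) = -2 + 1 = -1$)
$N - \left(0 + 6\right)^{2} = -1 - \left(0 + 6\right)^{2} = -1 - 6^{2} = -1 - 36 = -37$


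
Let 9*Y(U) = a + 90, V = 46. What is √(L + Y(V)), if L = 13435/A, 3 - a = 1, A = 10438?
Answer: √11285680418/31314 ≈ 3.3925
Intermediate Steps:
a = 2 (a = 3 - 1*1 = 3 - 1 = 2)
L = 13435/10438 ≈ 1.2871
Y(U) = 92/9 (Y(U) = (2 + 90)/9 = (⅑)*92 = 92/9)
√(L + Y(V)) = √(13435/10438 + 92/9) = √(1081211/93942) = √11285680418/31314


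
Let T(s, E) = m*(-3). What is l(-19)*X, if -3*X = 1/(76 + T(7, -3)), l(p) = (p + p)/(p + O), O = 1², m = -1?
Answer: -19/2133 ≈ -0.0089076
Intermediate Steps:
O = 1
T(s, E) = 3 (T(s, E) = -1*(-3) = 3)
l(p) = 2*p/(1 + p) (l(p) = (p + p)/(p + 1) = (2*p)/(1 + p) = 2*p/(1 + p))
X = -1/237 (X = -1/(3*(76 + 3)) = -⅓/79 = -⅓*1/79 = -1/237 ≈ -0.0042194)
l(-19)*X = (2*(-19)/(1 - 19))*(-1/237) = (2*(-19)/(-18))*(-1/237) = (2*(-19)*(-1/18))*(-1/237) = (19/9)*(-1/237) = -19/2133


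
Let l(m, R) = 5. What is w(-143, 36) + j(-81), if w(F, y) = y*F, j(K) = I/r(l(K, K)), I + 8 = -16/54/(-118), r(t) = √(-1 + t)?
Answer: -8207134/1593 ≈ -5152.0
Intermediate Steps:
I = -12740/1593 (I = -8 - 16/54/(-118) = -8 - 16*1/54*(-1/118) = -8 - 8/27*(-1/118) = -8 + 4/1593 = -12740/1593 ≈ -7.9975)
j(K) = -6370/1593 (j(K) = -12740/(1593*√(-1 + 5)) = -12740/(1593*(√4)) = -12740/1593/2 = -12740/1593*½ = -6370/1593)
w(F, y) = F*y
w(-143, 36) + j(-81) = -143*36 - 6370/1593 = -5148 - 6370/1593 = -8207134/1593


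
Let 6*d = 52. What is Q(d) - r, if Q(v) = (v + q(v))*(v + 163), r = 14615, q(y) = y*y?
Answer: -6295/27 ≈ -233.15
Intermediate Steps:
d = 26/3 (d = (1/6)*52 = 26/3 ≈ 8.6667)
q(y) = y**2
Q(v) = (163 + v)*(v + v**2) (Q(v) = (v + v**2)*(v + 163) = (v + v**2)*(163 + v) = (163 + v)*(v + v**2))
Q(d) - r = 26*(163 + (26/3)**2 + 164*(26/3))/3 - 1*14615 = 26*(163 + 676/9 + 4264/3)/3 - 14615 = (26/3)*(14935/9) - 14615 = 388310/27 - 14615 = -6295/27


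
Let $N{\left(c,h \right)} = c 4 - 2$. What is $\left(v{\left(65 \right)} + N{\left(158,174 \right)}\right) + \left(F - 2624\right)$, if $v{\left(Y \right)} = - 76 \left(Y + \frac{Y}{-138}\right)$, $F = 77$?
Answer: $- \frac{470663}{69} \approx -6821.2$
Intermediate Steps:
$v{\left(Y \right)} = - \frac{5206 Y}{69}$ ($v{\left(Y \right)} = - 76 \left(Y + Y \left(- \frac{1}{138}\right)\right) = - 76 \left(Y - \frac{Y}{138}\right) = - 76 \frac{137 Y}{138} = - \frac{5206 Y}{69}$)
$N{\left(c,h \right)} = -2 + 4 c$ ($N{\left(c,h \right)} = 4 c - 2 = -2 + 4 c$)
$\left(v{\left(65 \right)} + N{\left(158,174 \right)}\right) + \left(F - 2624\right) = \left(\left(- \frac{5206}{69}\right) 65 + \left(-2 + 4 \cdot 158\right)\right) + \left(77 - 2624\right) = \left(- \frac{338390}{69} + \left(-2 + 632\right)\right) + \left(77 - 2624\right) = \left(- \frac{338390}{69} + 630\right) - 2547 = - \frac{294920}{69} - 2547 = - \frac{470663}{69}$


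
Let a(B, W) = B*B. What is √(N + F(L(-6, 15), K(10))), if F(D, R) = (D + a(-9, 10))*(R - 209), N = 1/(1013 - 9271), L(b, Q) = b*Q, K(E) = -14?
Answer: √136866481690/8258 ≈ 44.800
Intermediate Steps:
a(B, W) = B²
L(b, Q) = Q*b
N = -1/8258 (N = 1/(-8258) = -1/8258 ≈ -0.00012109)
F(D, R) = (-209 + R)*(81 + D) (F(D, R) = (D + (-9)²)*(R - 209) = (D + 81)*(-209 + R) = (81 + D)*(-209 + R) = (-209 + R)*(81 + D))
√(N + F(L(-6, 15), K(10))) = √(-1/8258 + (-16929 - 3135*(-6) + 81*(-14) + (15*(-6))*(-14))) = √(-1/8258 + (-16929 - 209*(-90) - 1134 - 90*(-14))) = √(-1/8258 + (-16929 + 18810 - 1134 + 1260)) = √(-1/8258 + 2007) = √(16573805/8258) = √136866481690/8258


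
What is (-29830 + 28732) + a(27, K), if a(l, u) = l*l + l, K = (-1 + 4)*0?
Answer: -342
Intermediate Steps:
K = 0 (K = 3*0 = 0)
a(l, u) = l + l**2 (a(l, u) = l**2 + l = l + l**2)
(-29830 + 28732) + a(27, K) = (-29830 + 28732) + 27*(1 + 27) = -1098 + 27*28 = -1098 + 756 = -342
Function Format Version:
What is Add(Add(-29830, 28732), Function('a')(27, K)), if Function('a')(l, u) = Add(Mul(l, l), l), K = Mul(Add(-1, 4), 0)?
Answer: -342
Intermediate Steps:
K = 0 (K = Mul(3, 0) = 0)
Function('a')(l, u) = Add(l, Pow(l, 2)) (Function('a')(l, u) = Add(Pow(l, 2), l) = Add(l, Pow(l, 2)))
Add(Add(-29830, 28732), Function('a')(27, K)) = Add(Add(-29830, 28732), Mul(27, Add(1, 27))) = Add(-1098, Mul(27, 28)) = Add(-1098, 756) = -342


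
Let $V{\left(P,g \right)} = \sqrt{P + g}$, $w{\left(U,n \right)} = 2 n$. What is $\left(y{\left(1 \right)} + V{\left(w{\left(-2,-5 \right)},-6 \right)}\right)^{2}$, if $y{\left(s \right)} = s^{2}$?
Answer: $-15 + 8 i \approx -15.0 + 8.0 i$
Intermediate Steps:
$\left(y{\left(1 \right)} + V{\left(w{\left(-2,-5 \right)},-6 \right)}\right)^{2} = \left(1^{2} + \sqrt{2 \left(-5\right) - 6}\right)^{2} = \left(1 + \sqrt{-10 - 6}\right)^{2} = \left(1 + \sqrt{-16}\right)^{2} = \left(1 + 4 i\right)^{2}$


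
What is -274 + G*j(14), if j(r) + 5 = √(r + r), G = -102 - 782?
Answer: 4146 - 1768*√7 ≈ -531.69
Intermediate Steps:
G = -884
j(r) = -5 + √2*√r (j(r) = -5 + √(r + r) = -5 + √(2*r) = -5 + √2*√r)
-274 + G*j(14) = -274 - 884*(-5 + √2*√14) = -274 - 884*(-5 + 2*√7) = -274 + (4420 - 1768*√7) = 4146 - 1768*√7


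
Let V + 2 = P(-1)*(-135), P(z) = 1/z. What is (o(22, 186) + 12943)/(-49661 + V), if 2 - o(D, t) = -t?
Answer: -13131/49528 ≈ -0.26512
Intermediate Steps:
V = 133 (V = -2 - 135/(-1) = -2 - 1*(-135) = -2 + 135 = 133)
o(D, t) = 2 + t (o(D, t) = 2 - (-1)*t = 2 + t)
(o(22, 186) + 12943)/(-49661 + V) = ((2 + 186) + 12943)/(-49661 + 133) = (188 + 12943)/(-49528) = 13131*(-1/49528) = -13131/49528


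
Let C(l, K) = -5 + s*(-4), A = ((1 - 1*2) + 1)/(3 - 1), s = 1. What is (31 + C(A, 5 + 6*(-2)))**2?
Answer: 484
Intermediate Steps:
A = 0 (A = ((1 - 2) + 1)/2 = (-1 + 1)*(1/2) = 0*(1/2) = 0)
C(l, K) = -9 (C(l, K) = -5 + 1*(-4) = -5 - 4 = -9)
(31 + C(A, 5 + 6*(-2)))**2 = (31 - 9)**2 = 22**2 = 484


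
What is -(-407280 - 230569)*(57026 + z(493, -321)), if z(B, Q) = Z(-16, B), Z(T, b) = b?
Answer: 36688436631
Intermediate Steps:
z(B, Q) = B
-(-407280 - 230569)*(57026 + z(493, -321)) = -(-407280 - 230569)*(57026 + 493) = -(-637849)*57519 = -1*(-36688436631) = 36688436631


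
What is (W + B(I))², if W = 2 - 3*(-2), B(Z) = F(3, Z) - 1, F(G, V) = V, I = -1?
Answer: 36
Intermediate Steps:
B(Z) = -1 + Z (B(Z) = Z - 1 = -1 + Z)
W = 8 (W = 2 + 6 = 8)
(W + B(I))² = (8 + (-1 - 1))² = (8 - 2)² = 6² = 36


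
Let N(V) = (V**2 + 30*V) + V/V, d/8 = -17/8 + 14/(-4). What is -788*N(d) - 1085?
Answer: -533773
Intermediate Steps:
d = -45 (d = 8*(-17/8 + 14/(-4)) = 8*(-17*1/8 + 14*(-1/4)) = 8*(-17/8 - 7/2) = 8*(-45/8) = -45)
N(V) = 1 + V**2 + 30*V (N(V) = (V**2 + 30*V) + 1 = 1 + V**2 + 30*V)
-788*N(d) - 1085 = -788*(1 + (-45)**2 + 30*(-45)) - 1085 = -788*(1 + 2025 - 1350) - 1085 = -788*676 - 1085 = -532688 - 1085 = -533773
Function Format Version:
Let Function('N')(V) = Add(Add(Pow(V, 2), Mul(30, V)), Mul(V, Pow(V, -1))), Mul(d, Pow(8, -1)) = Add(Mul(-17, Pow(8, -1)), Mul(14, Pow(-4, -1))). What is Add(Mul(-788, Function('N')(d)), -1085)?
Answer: -533773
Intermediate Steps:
d = -45 (d = Mul(8, Add(Mul(-17, Pow(8, -1)), Mul(14, Pow(-4, -1)))) = Mul(8, Add(Mul(-17, Rational(1, 8)), Mul(14, Rational(-1, 4)))) = Mul(8, Add(Rational(-17, 8), Rational(-7, 2))) = Mul(8, Rational(-45, 8)) = -45)
Function('N')(V) = Add(1, Pow(V, 2), Mul(30, V)) (Function('N')(V) = Add(Add(Pow(V, 2), Mul(30, V)), 1) = Add(1, Pow(V, 2), Mul(30, V)))
Add(Mul(-788, Function('N')(d)), -1085) = Add(Mul(-788, Add(1, Pow(-45, 2), Mul(30, -45))), -1085) = Add(Mul(-788, Add(1, 2025, -1350)), -1085) = Add(Mul(-788, 676), -1085) = Add(-532688, -1085) = -533773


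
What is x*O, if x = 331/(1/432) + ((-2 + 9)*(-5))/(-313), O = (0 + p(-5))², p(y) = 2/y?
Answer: 179026124/7825 ≈ 22879.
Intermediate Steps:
O = 4/25 (O = (0 + 2/(-5))² = (0 + 2*(-⅕))² = (0 - ⅖)² = (-⅖)² = 4/25 ≈ 0.16000)
x = 44756531/313 (x = 331/(1/432) + (7*(-5))*(-1/313) = 331*432 - 35*(-1/313) = 142992 + 35/313 = 44756531/313 ≈ 1.4299e+5)
x*O = (44756531/313)*(4/25) = 179026124/7825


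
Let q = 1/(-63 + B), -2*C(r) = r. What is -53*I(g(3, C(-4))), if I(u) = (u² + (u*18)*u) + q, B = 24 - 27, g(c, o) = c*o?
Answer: -2392579/66 ≈ -36251.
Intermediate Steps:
C(r) = -r/2
B = -3
q = -1/66 (q = 1/(-63 - 3) = 1/(-66) = -1/66 ≈ -0.015152)
I(u) = -1/66 + 19*u² (I(u) = (u² + (u*18)*u) - 1/66 = (u² + (18*u)*u) - 1/66 = (u² + 18*u²) - 1/66 = 19*u² - 1/66 = -1/66 + 19*u²)
-53*I(g(3, C(-4))) = -53*(-1/66 + 19*(3*(-½*(-4)))²) = -53*(-1/66 + 19*(3*2)²) = -53*(-1/66 + 19*6²) = -53*(-1/66 + 19*36) = -53*(-1/66 + 684) = -53*45143/66 = -2392579/66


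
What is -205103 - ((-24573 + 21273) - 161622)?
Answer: -40181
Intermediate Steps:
-205103 - ((-24573 + 21273) - 161622) = -205103 - (-3300 - 161622) = -205103 - 1*(-164922) = -205103 + 164922 = -40181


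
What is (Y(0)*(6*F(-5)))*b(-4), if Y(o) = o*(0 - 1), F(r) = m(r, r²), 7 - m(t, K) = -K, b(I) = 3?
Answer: 0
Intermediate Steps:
m(t, K) = 7 + K (m(t, K) = 7 - (-1)*K = 7 + K)
F(r) = 7 + r²
Y(o) = -o (Y(o) = o*(-1) = -o)
(Y(0)*(6*F(-5)))*b(-4) = ((-1*0)*(6*(7 + (-5)²)))*3 = (0*(6*(7 + 25)))*3 = (0*(6*32))*3 = (0*192)*3 = 0*3 = 0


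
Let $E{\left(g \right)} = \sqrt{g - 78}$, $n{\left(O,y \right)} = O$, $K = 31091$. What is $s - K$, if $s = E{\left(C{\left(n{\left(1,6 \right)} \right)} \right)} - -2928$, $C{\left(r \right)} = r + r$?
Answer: $-28163 + 2 i \sqrt{19} \approx -28163.0 + 8.7178 i$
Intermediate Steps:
$C{\left(r \right)} = 2 r$
$E{\left(g \right)} = \sqrt{-78 + g}$
$s = 2928 + 2 i \sqrt{19}$ ($s = \sqrt{-78 + 2 \cdot 1} - -2928 = \sqrt{-78 + 2} + 2928 = \sqrt{-76} + 2928 = 2 i \sqrt{19} + 2928 = 2928 + 2 i \sqrt{19} \approx 2928.0 + 8.7178 i$)
$s - K = \left(2928 + 2 i \sqrt{19}\right) - 31091 = -28163 + 2 i \sqrt{19}$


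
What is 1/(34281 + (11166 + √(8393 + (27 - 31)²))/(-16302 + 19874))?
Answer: 145812490552/4999053795516665 - 3572*√8409/14997161386549995 ≈ 2.9168e-5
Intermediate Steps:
1/(34281 + (11166 + √(8393 + (27 - 31)²))/(-16302 + 19874)) = 1/(34281 + (11166 + √(8393 + (-4)²))/3572) = 1/(34281 + (11166 + √(8393 + 16))*(1/3572)) = 1/(34281 + (11166 + √8409)*(1/3572)) = 1/(34281 + (5583/1786 + √8409/3572)) = 1/(61231449/1786 + √8409/3572)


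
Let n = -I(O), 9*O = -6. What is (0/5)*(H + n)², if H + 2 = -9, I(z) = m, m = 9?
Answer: 0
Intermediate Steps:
O = -⅔ (O = (⅑)*(-6) = -⅔ ≈ -0.66667)
I(z) = 9
n = -9 (n = -1*9 = -9)
H = -11 (H = -2 - 9 = -11)
(0/5)*(H + n)² = (0/5)*(-11 - 9)² = (0*(⅕))*(-20)² = 0*400 = 0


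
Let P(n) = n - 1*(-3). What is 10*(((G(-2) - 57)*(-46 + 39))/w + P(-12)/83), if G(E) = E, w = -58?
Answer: -174005/2407 ≈ -72.291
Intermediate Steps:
P(n) = 3 + n (P(n) = n + 3 = 3 + n)
10*(((G(-2) - 57)*(-46 + 39))/w + P(-12)/83) = 10*(((-2 - 57)*(-46 + 39))/(-58) + (3 - 12)/83) = 10*(-59*(-7)*(-1/58) - 9*1/83) = 10*(413*(-1/58) - 9/83) = 10*(-413/58 - 9/83) = 10*(-34801/4814) = -174005/2407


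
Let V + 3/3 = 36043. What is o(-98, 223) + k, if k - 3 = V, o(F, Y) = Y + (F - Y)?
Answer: 35947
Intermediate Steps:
V = 36042 (V = -1 + 36043 = 36042)
o(F, Y) = F
k = 36045 (k = 3 + 36042 = 36045)
o(-98, 223) + k = -98 + 36045 = 35947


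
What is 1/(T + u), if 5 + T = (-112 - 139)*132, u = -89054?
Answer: -1/122191 ≈ -8.1839e-6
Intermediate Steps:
T = -33137 (T = -5 + (-112 - 139)*132 = -5 - 251*132 = -5 - 33132 = -33137)
1/(T + u) = 1/(-33137 - 89054) = 1/(-122191) = -1/122191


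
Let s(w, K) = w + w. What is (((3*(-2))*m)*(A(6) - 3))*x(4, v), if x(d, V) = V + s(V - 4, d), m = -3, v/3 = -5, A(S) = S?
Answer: -2862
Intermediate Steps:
v = -15 (v = 3*(-5) = -15)
s(w, K) = 2*w
x(d, V) = -8 + 3*V (x(d, V) = V + 2*(V - 4) = V + 2*(-4 + V) = V + (-8 + 2*V) = -8 + 3*V)
(((3*(-2))*m)*(A(6) - 3))*x(4, v) = (((3*(-2))*(-3))*(6 - 3))*(-8 + 3*(-15)) = ((-6*(-3))*(6 - 1*3))*(-8 - 45) = (18*(6 - 3))*(-53) = (18*3)*(-53) = 54*(-53) = -2862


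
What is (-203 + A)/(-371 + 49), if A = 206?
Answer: -3/322 ≈ -0.0093168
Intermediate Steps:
(-203 + A)/(-371 + 49) = (-203 + 206)/(-371 + 49) = 3/(-322) = 3*(-1/322) = -3/322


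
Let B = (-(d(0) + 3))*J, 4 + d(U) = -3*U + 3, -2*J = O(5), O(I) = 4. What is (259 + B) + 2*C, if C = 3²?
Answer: 281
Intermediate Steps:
J = -2 (J = -½*4 = -2)
d(U) = -1 - 3*U (d(U) = -4 + (-3*U + 3) = -4 + (3 - 3*U) = -1 - 3*U)
C = 9
B = 4 (B = -((-1 - 3*0) + 3)*(-2) = -((-1 + 0) + 3)*(-2) = -(-1 + 3)*(-2) = -1*2*(-2) = -2*(-2) = 4)
(259 + B) + 2*C = (259 + 4) + 2*9 = 263 + 18 = 281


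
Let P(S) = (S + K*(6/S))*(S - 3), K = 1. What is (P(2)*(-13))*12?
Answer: 780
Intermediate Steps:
P(S) = (-3 + S)*(S + 6/S) (P(S) = (S + 1*(6/S))*(S - 3) = (S + 6/S)*(-3 + S) = (-3 + S)*(S + 6/S))
(P(2)*(-13))*12 = ((6 + 2² - 18/2 - 3*2)*(-13))*12 = ((6 + 4 - 18*½ - 6)*(-13))*12 = ((6 + 4 - 9 - 6)*(-13))*12 = -5*(-13)*12 = 65*12 = 780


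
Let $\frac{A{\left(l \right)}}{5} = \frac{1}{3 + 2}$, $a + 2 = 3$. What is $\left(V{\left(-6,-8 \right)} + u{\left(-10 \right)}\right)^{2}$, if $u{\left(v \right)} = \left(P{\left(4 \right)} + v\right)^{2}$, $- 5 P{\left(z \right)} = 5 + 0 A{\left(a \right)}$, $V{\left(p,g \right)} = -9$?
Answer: $12544$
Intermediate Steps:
$a = 1$ ($a = -2 + 3 = 1$)
$A{\left(l \right)} = 1$ ($A{\left(l \right)} = \frac{5}{3 + 2} = \frac{5}{5} = 5 \cdot \frac{1}{5} = 1$)
$P{\left(z \right)} = -1$ ($P{\left(z \right)} = - \frac{5 + 0 \cdot 1}{5} = - \frac{5 + 0}{5} = \left(- \frac{1}{5}\right) 5 = -1$)
$u{\left(v \right)} = \left(-1 + v\right)^{2}$
$\left(V{\left(-6,-8 \right)} + u{\left(-10 \right)}\right)^{2} = \left(-9 + \left(-1 - 10\right)^{2}\right)^{2} = \left(-9 + \left(-11\right)^{2}\right)^{2} = \left(-9 + 121\right)^{2} = 112^{2} = 12544$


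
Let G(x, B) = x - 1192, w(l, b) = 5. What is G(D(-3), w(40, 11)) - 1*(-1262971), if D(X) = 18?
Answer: 1261797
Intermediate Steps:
G(x, B) = -1192 + x
G(D(-3), w(40, 11)) - 1*(-1262971) = (-1192 + 18) - 1*(-1262971) = -1174 + 1262971 = 1261797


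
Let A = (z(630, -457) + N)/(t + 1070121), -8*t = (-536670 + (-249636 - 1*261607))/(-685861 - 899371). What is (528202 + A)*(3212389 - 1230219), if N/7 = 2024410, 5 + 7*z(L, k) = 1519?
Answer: 99463912572966978275718020/94997835636641 ≈ 1.0470e+12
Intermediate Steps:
z(L, k) = 1514/7 (z(L, k) = -5/7 + (⅐)*1519 = -5/7 + 217 = 1514/7)
N = 14170870 (N = 7*2024410 = 14170870)
t = -1047913/12681856 (t = -(-536670 + (-249636 - 1*261607))/(8*(-685861 - 899371)) = -(-536670 + (-249636 - 261607))/(8*(-1585232)) = -(-536670 - 511243)*(-1)/(8*1585232) = -(-1047913)*(-1)/(8*1585232) = -⅛*1047913/1585232 = -1047913/12681856 ≈ -0.082631)
A = 1258009729473024/94997835636641 (A = (1514/7 + 14170870)/(-1047913/12681856 + 1070121) = 99197604/(7*(13571119376663/12681856)) = (99197604/7)*(12681856/13571119376663) = 1258009729473024/94997835636641 ≈ 13.243)
(528202 + A)*(3212389 - 1230219) = (528202 + 1258009729473024/94997835636641)*(3212389 - 1230219) = (50179304788674522506/94997835636641)*1982170 = 99463912572966978275718020/94997835636641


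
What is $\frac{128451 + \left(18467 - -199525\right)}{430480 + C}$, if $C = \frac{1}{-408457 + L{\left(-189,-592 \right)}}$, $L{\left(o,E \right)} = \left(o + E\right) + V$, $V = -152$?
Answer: $\frac{47276766590}{58744735733} \approx 0.80478$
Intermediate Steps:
$L{\left(o,E \right)} = -152 + E + o$ ($L{\left(o,E \right)} = \left(o + E\right) - 152 = \left(E + o\right) - 152 = -152 + E + o$)
$C = - \frac{1}{409390}$ ($C = \frac{1}{-408457 - 933} = \frac{1}{-409390} = - \frac{1}{409390} \approx -2.4427 \cdot 10^{-6}$)
$\frac{128451 + \left(18467 - -199525\right)}{430480 + C} = \frac{128451 + \left(18467 - -199525\right)}{430480 - \frac{1}{409390}} = \frac{128451 + \left(18467 + 199525\right)}{\frac{176234207199}{409390}} = \left(128451 + 217992\right) \frac{409390}{176234207199} = 346443 \cdot \frac{409390}{176234207199} = \frac{47276766590}{58744735733}$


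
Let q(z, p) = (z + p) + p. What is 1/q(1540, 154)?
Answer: 1/1848 ≈ 0.00054113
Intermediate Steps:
q(z, p) = z + 2*p (q(z, p) = (p + z) + p = z + 2*p)
1/q(1540, 154) = 1/(1540 + 2*154) = 1/(1540 + 308) = 1/1848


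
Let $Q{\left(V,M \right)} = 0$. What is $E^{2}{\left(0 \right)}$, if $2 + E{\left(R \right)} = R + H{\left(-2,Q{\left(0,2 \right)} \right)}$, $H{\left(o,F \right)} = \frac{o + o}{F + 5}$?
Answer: $\frac{196}{25} \approx 7.84$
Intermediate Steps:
$H{\left(o,F \right)} = \frac{2 o}{5 + F}$
$E{\left(R \right)} = - \frac{14}{5} + R$ ($E{\left(R \right)} = -2 + \left(R + 2 \left(-2\right) \frac{1}{5 + 0}\right) = -2 + \left(R + 2 \left(-2\right) \frac{1}{5}\right) = -2 + \left(R - \frac{4}{5}\right) = -2 + \left(- \frac{4}{5} + R\right) = - \frac{14}{5} + R$)
$E^{2}{\left(0 \right)} = \left(- \frac{14}{5} + 0\right)^{2} = \left(- \frac{14}{5}\right)^{2} = \frac{196}{25}$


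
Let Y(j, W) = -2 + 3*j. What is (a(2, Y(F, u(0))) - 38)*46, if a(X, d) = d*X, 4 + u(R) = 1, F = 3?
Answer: -1104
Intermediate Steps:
u(R) = -3 (u(R) = -4 + 1 = -3)
a(X, d) = X*d
(a(2, Y(F, u(0))) - 38)*46 = (2*(-2 + 3*3) - 38)*46 = (2*(-2 + 9) - 38)*46 = (2*7 - 38)*46 = (14 - 38)*46 = -24*46 = -1104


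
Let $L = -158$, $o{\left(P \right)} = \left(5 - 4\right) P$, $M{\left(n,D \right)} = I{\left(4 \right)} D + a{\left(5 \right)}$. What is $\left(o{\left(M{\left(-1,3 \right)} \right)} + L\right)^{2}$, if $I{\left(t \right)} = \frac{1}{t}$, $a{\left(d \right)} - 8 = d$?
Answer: $\frac{332929}{16} \approx 20808.0$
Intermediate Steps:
$a{\left(d \right)} = 8 + d$
$M{\left(n,D \right)} = 13 + \frac{D}{4}$ ($M{\left(n,D \right)} = \frac{D}{4} + \left(8 + 5\right) = \frac{D}{4} + 13 = 13 + \frac{D}{4}$)
$o{\left(P \right)} = P$ ($o{\left(P \right)} = 1 P = P$)
$\left(o{\left(M{\left(-1,3 \right)} \right)} + L\right)^{2} = \left(\left(13 + \frac{1}{4} \cdot 3\right) - 158\right)^{2} = \left(\left(13 + \frac{3}{4}\right) - 158\right)^{2} = \left(\frac{55}{4} - 158\right)^{2} = \left(- \frac{577}{4}\right)^{2} = \frac{332929}{16}$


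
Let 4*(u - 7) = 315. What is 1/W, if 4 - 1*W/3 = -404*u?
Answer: 1/103941 ≈ 9.6208e-6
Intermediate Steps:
u = 343/4 (u = 7 + (¼)*315 = 7 + 315/4 = 343/4 ≈ 85.750)
W = 103941 (W = 12 - (-1212)*343/4 = 12 - 3*(-34643) = 12 + 103929 = 103941)
1/W = 1/103941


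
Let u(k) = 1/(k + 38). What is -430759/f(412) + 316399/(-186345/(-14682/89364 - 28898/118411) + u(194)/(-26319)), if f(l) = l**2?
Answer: -209410509870450241900430819/113540731767907553070498128 ≈ -1.8444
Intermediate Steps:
u(k) = 1/(38 + k)
-430759/f(412) + 316399/(-186345/(-14682/89364 - 28898/118411) + u(194)/(-26319)) = -430759/(412**2) + 316399/(-186345/(-14682/89364 - 28898/118411) + 1/((38 + 194)*(-26319))) = -430759/169744 + 316399/(-186345/(-14682*1/89364 - 28898*1/118411) - 1/26319/232) = -430759*1/169744 + 316399/(-186345/(-2447/14894 - 28898/118411) + (1/232)*(-1/26319)) = -430759/169744 + 316399/(-186345/(-720158529/1763613434) - 1/6106008) = -430759/169744 + 316399/(-186345*(-1763613434/720158529) - 1/6106008) = -430759/169744 + 316399/(109546848452910/240052843 - 1/6106008) = -430759/169744 + 316399/(668893933028016030437/1465764579780744) = -430759/169744 + 316399*(1465764579780744/668893933028016030437) = -430759/169744 + 463766447278047620856/668893933028016030437 = -209410509870450241900430819/113540731767907553070498128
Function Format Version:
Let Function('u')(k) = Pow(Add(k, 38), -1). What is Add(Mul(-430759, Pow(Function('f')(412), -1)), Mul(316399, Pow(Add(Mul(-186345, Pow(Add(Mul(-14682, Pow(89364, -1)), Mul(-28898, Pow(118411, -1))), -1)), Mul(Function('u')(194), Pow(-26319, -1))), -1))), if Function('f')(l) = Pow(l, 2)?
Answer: Rational(-209410509870450241900430819, 113540731767907553070498128) ≈ -1.8444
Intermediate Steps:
Function('u')(k) = Pow(Add(38, k), -1)
Add(Mul(-430759, Pow(Function('f')(412), -1)), Mul(316399, Pow(Add(Mul(-186345, Pow(Add(Mul(-14682, Pow(89364, -1)), Mul(-28898, Pow(118411, -1))), -1)), Mul(Function('u')(194), Pow(-26319, -1))), -1))) = Add(Mul(-430759, Pow(Pow(412, 2), -1)), Mul(316399, Pow(Add(Mul(-186345, Pow(Add(Mul(-14682, Pow(89364, -1)), Mul(-28898, Pow(118411, -1))), -1)), Mul(Pow(Add(38, 194), -1), Pow(-26319, -1))), -1))) = Add(Mul(-430759, Pow(169744, -1)), Mul(316399, Pow(Add(Mul(-186345, Pow(Add(Mul(-14682, Rational(1, 89364)), Mul(-28898, Rational(1, 118411))), -1)), Mul(Pow(232, -1), Rational(-1, 26319))), -1))) = Add(Mul(-430759, Rational(1, 169744)), Mul(316399, Pow(Add(Mul(-186345, Pow(Add(Rational(-2447, 14894), Rational(-28898, 118411)), -1)), Mul(Rational(1, 232), Rational(-1, 26319))), -1))) = Add(Rational(-430759, 169744), Mul(316399, Pow(Add(Mul(-186345, Pow(Rational(-720158529, 1763613434), -1)), Rational(-1, 6106008)), -1))) = Add(Rational(-430759, 169744), Mul(316399, Pow(Add(Mul(-186345, Rational(-1763613434, 720158529)), Rational(-1, 6106008)), -1))) = Add(Rational(-430759, 169744), Mul(316399, Pow(Add(Rational(109546848452910, 240052843), Rational(-1, 6106008)), -1))) = Add(Rational(-430759, 169744), Mul(316399, Pow(Rational(668893933028016030437, 1465764579780744), -1))) = Add(Rational(-430759, 169744), Mul(316399, Rational(1465764579780744, 668893933028016030437))) = Add(Rational(-430759, 169744), Rational(463766447278047620856, 668893933028016030437)) = Rational(-209410509870450241900430819, 113540731767907553070498128)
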